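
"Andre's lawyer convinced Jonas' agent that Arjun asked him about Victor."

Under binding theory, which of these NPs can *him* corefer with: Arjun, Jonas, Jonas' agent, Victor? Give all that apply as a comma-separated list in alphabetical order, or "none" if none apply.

Jonas, Jonas' agent

*him* is a pronoun; Principle B requires it to be free in its binding domain — the clause headed by 'asked'.
— Arjun: subject of the clause headed by 'asked'; c-commands the pronoun within its binding domain — blocked (Principle B).
— Jonas: possessor inside the object DP of the matrix clause; does not c-command the pronoun — Principle B does not apply; allowed.
— Jonas' agent: object of the matrix clause; c-commands the pronoun but lies outside its binding domain — allowed.
— Victor: second object of the clause headed by 'asked'; is c-commanded by the pronoun; coreference would bind this R-expression — blocked (Principle C).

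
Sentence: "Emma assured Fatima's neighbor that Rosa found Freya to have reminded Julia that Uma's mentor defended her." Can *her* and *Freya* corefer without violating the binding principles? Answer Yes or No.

*Freya* is an R-expression; Principle C requires it to be free (not bound by any c-commanding expression).
— her: object of the clause headed by 'defended'; the pronoun does not c-command the R-expression — coreference allowed.

Yes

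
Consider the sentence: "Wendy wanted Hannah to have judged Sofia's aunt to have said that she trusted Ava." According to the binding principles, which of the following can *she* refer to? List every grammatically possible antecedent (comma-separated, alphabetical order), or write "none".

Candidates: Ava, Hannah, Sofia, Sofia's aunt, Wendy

Hannah, Sofia, Sofia's aunt, Wendy

*she* is a pronoun; Principle B requires it to be free in its binding domain — the clause headed by 'trusted'.
— Ava: object of the clause headed by 'trusted'; is c-commanded by the pronoun; coreference would bind this R-expression — blocked (Principle C).
— Hannah: subject of the clause headed by 'judged'; c-commands the pronoun but lies outside its binding domain — allowed.
— Sofia: possessor inside the subject DP of the clause headed by 'said'; does not c-command the pronoun — Principle B does not apply; allowed.
— Sofia's aunt: subject of the clause headed by 'said'; c-commands the pronoun but lies outside its binding domain — allowed.
— Wendy: subject of the matrix clause; c-commands the pronoun but lies outside its binding domain — allowed.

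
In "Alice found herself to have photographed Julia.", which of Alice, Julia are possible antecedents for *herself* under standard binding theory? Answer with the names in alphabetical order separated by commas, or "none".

Alice

*herself* is a reflexive; Principle A requires it to be bound within its binding domain — the matrix clause.
— Alice: subject of the matrix clause; c-commands the reflexive within its binding domain — allowed (Principle A).
— Julia: object of the clause headed by 'photographed'; does not c-command the reflexive — cannot bind it (Principle A).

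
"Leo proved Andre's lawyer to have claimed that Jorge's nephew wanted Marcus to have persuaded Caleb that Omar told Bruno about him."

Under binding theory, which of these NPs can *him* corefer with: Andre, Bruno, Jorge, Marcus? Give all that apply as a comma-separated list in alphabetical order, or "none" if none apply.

*him* is a pronoun; Principle B requires it to be free in its binding domain — the clause headed by 'told'.
— Andre: possessor inside the subject DP of the clause headed by 'claimed'; does not c-command the pronoun — Principle B does not apply; allowed.
— Bruno: object of the clause headed by 'told'; c-commands the pronoun within its binding domain — blocked (Principle B).
— Jorge: possessor inside the subject DP of the clause headed by 'wanted'; does not c-command the pronoun — Principle B does not apply; allowed.
— Marcus: subject of the clause headed by 'persuaded'; c-commands the pronoun but lies outside its binding domain — allowed.

Andre, Jorge, Marcus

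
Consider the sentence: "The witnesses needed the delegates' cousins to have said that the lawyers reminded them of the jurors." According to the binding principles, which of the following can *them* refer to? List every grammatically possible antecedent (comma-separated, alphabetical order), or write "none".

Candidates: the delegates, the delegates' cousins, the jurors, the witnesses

the delegates, the delegates' cousins, the witnesses

*them* is a pronoun; Principle B requires it to be free in its binding domain — the clause headed by 'reminded'.
— the delegates: possessor inside the subject DP of the clause headed by 'said'; does not c-command the pronoun — Principle B does not apply; allowed.
— the delegates' cousins: subject of the clause headed by 'said'; c-commands the pronoun but lies outside its binding domain — allowed.
— the jurors: second object of the clause headed by 'reminded'; is c-commanded by the pronoun; coreference would bind this R-expression — blocked (Principle C).
— the witnesses: subject of the matrix clause; c-commands the pronoun but lies outside its binding domain — allowed.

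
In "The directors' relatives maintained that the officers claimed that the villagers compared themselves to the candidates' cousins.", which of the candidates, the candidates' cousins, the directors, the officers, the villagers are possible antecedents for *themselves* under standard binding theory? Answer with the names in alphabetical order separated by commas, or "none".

*themselves* is a reflexive; Principle A requires it to be bound within its binding domain — the clause headed by 'compared'.
— the candidates: possessor inside the second object DP of the clause headed by 'compared'; does not c-command the reflexive — cannot bind it (Principle A).
— the candidates' cousins: second object of the clause headed by 'compared'; does not c-command the reflexive — cannot bind it (Principle A).
— the directors: possessor inside the subject DP of the matrix clause; does not c-command the reflexive — cannot bind it (Principle A).
— the officers: subject of the clause headed by 'claimed'; c-commands the reflexive but lies outside its binding domain — cannot bind it (Principle A).
— the villagers: subject of the clause headed by 'compared'; c-commands the reflexive within its binding domain — allowed (Principle A).

the villagers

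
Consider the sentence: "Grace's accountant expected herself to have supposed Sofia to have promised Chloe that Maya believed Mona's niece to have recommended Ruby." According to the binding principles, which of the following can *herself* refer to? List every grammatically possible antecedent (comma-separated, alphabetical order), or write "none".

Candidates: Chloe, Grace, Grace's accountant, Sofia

*herself* is a reflexive; Principle A requires it to be bound within its binding domain — the matrix clause.
— Chloe: object of the clause headed by 'promised'; does not c-command the reflexive — cannot bind it (Principle A).
— Grace: possessor inside the subject DP of the matrix clause; does not c-command the reflexive — cannot bind it (Principle A).
— Grace's accountant: subject of the matrix clause; c-commands the reflexive within its binding domain — allowed (Principle A).
— Sofia: subject of the clause headed by 'promised'; does not c-command the reflexive — cannot bind it (Principle A).

Grace's accountant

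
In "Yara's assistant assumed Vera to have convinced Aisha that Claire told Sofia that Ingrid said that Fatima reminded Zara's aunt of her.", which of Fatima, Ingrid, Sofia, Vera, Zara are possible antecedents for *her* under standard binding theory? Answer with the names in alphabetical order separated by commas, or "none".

Ingrid, Sofia, Vera, Zara

*her* is a pronoun; Principle B requires it to be free in its binding domain — the clause headed by 'reminded'.
— Fatima: subject of the clause headed by 'reminded'; c-commands the pronoun within its binding domain — blocked (Principle B).
— Ingrid: subject of the clause headed by 'said'; c-commands the pronoun but lies outside its binding domain — allowed.
— Sofia: object of the clause headed by 'told'; c-commands the pronoun but lies outside its binding domain — allowed.
— Vera: subject of the clause headed by 'convinced'; c-commands the pronoun but lies outside its binding domain — allowed.
— Zara: possessor inside the object DP of the clause headed by 'reminded'; does not c-command the pronoun — Principle B does not apply; allowed.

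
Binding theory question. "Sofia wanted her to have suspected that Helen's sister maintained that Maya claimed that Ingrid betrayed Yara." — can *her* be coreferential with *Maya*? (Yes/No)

*her* is a pronoun; Principle B requires it to be free in its binding domain — the matrix clause.
— Maya: subject of the clause headed by 'claimed'; is c-commanded by the pronoun; coreference would bind this R-expression — blocked (Principle C).

No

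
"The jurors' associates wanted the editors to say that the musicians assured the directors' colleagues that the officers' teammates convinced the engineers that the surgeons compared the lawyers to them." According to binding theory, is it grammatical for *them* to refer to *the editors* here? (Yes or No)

*the editors* is an R-expression; Principle C requires it to be free (not bound by any c-commanding expression).
— them: second object of the clause headed by 'compared'; the pronoun does not c-command the R-expression — coreference allowed.

Yes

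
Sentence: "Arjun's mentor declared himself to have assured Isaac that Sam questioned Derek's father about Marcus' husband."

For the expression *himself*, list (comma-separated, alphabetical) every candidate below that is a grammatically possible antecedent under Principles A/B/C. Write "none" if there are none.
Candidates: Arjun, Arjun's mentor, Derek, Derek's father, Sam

*himself* is a reflexive; Principle A requires it to be bound within its binding domain — the matrix clause.
— Arjun: possessor inside the subject DP of the matrix clause; does not c-command the reflexive — cannot bind it (Principle A).
— Arjun's mentor: subject of the matrix clause; c-commands the reflexive within its binding domain — allowed (Principle A).
— Derek: possessor inside the object DP of the clause headed by 'questioned'; does not c-command the reflexive — cannot bind it (Principle A).
— Derek's father: object of the clause headed by 'questioned'; does not c-command the reflexive — cannot bind it (Principle A).
— Sam: subject of the clause headed by 'questioned'; does not c-command the reflexive — cannot bind it (Principle A).

Arjun's mentor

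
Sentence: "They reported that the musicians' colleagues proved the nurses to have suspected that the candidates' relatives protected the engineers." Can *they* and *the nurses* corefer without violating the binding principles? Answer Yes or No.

No

*the nurses* is an R-expression; Principle C requires it to be free (not bound by any c-commanding expression).
— they: subject of the matrix clause; the pronoun c-commands the R-expression — coreference blocked (Principle C).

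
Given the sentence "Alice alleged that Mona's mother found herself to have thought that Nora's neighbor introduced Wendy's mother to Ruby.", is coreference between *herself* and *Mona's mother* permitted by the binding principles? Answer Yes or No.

Yes

*herself* is a reflexive; Principle A requires it to be bound within its binding domain — the clause headed by 'found'.
— Mona's mother: subject of the clause headed by 'found'; c-commands the reflexive within its binding domain — allowed (Principle A).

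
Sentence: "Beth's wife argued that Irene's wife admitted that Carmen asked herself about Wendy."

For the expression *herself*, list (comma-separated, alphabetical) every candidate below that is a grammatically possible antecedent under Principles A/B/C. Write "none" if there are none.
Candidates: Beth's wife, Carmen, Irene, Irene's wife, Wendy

Carmen

*herself* is a reflexive; Principle A requires it to be bound within its binding domain — the clause headed by 'asked'.
— Beth's wife: subject of the matrix clause; c-commands the reflexive but lies outside its binding domain — cannot bind it (Principle A).
— Carmen: subject of the clause headed by 'asked'; c-commands the reflexive within its binding domain — allowed (Principle A).
— Irene: possessor inside the subject DP of the clause headed by 'admitted'; does not c-command the reflexive — cannot bind it (Principle A).
— Irene's wife: subject of the clause headed by 'admitted'; c-commands the reflexive but lies outside its binding domain — cannot bind it (Principle A).
— Wendy: second object of the clause headed by 'asked'; does not c-command the reflexive — cannot bind it (Principle A).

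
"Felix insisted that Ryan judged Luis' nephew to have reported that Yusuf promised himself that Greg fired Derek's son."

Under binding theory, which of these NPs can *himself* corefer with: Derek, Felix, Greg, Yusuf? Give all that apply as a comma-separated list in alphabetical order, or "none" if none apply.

*himself* is a reflexive; Principle A requires it to be bound within its binding domain — the clause headed by 'promised'.
— Derek: possessor inside the object DP of the clause headed by 'fired'; does not c-command the reflexive — cannot bind it (Principle A).
— Felix: subject of the matrix clause; c-commands the reflexive but lies outside its binding domain — cannot bind it (Principle A).
— Greg: subject of the clause headed by 'fired'; does not c-command the reflexive — cannot bind it (Principle A).
— Yusuf: subject of the clause headed by 'promised'; c-commands the reflexive within its binding domain — allowed (Principle A).

Yusuf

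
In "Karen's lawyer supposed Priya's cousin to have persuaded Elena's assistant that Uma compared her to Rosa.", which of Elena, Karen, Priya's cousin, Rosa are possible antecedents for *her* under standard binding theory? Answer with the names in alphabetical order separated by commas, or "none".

Elena, Karen, Priya's cousin

*her* is a pronoun; Principle B requires it to be free in its binding domain — the clause headed by 'compared'.
— Elena: possessor inside the object DP of the clause headed by 'persuaded'; does not c-command the pronoun — Principle B does not apply; allowed.
— Karen: possessor inside the subject DP of the matrix clause; does not c-command the pronoun — Principle B does not apply; allowed.
— Priya's cousin: subject of the clause headed by 'persuaded'; c-commands the pronoun but lies outside its binding domain — allowed.
— Rosa: second object of the clause headed by 'compared'; is c-commanded by the pronoun; coreference would bind this R-expression — blocked (Principle C).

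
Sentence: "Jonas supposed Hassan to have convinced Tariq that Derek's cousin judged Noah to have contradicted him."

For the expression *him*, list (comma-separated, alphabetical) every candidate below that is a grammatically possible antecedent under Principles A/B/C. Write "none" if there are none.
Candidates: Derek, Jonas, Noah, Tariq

*him* is a pronoun; Principle B requires it to be free in its binding domain — the clause headed by 'contradicted'.
— Derek: possessor inside the subject DP of the clause headed by 'judged'; does not c-command the pronoun — Principle B does not apply; allowed.
— Jonas: subject of the matrix clause; c-commands the pronoun but lies outside its binding domain — allowed.
— Noah: subject of the clause headed by 'contradicted'; c-commands the pronoun within its binding domain — blocked (Principle B).
— Tariq: object of the clause headed by 'convinced'; c-commands the pronoun but lies outside its binding domain — allowed.

Derek, Jonas, Tariq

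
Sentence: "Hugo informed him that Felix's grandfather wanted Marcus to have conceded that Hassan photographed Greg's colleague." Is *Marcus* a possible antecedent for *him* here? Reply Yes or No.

*him* is a pronoun; Principle B requires it to be free in its binding domain — the matrix clause.
— Marcus: subject of the clause headed by 'conceded'; is c-commanded by the pronoun; coreference would bind this R-expression — blocked (Principle C).

No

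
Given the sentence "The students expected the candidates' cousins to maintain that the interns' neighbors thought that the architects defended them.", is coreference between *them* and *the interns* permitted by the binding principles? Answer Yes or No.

Yes

*them* is a pronoun; Principle B requires it to be free in its binding domain — the clause headed by 'defended'.
— the interns: possessor inside the subject DP of the clause headed by 'thought'; does not c-command the pronoun — Principle B does not apply; allowed.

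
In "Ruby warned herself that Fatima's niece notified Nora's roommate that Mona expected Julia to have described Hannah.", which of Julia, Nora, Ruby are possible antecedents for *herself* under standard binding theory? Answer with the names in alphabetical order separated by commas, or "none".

*herself* is a reflexive; Principle A requires it to be bound within its binding domain — the matrix clause.
— Julia: subject of the clause headed by 'described'; does not c-command the reflexive — cannot bind it (Principle A).
— Nora: possessor inside the object DP of the clause headed by 'notified'; does not c-command the reflexive — cannot bind it (Principle A).
— Ruby: subject of the matrix clause; c-commands the reflexive within its binding domain — allowed (Principle A).

Ruby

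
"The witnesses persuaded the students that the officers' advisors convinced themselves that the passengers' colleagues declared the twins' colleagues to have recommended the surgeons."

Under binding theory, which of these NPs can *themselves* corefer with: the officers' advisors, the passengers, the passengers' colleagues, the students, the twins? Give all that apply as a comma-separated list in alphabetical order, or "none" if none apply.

the officers' advisors

*themselves* is a reflexive; Principle A requires it to be bound within its binding domain — the clause headed by 'convinced'.
— the officers' advisors: subject of the clause headed by 'convinced'; c-commands the reflexive within its binding domain — allowed (Principle A).
— the passengers: possessor inside the subject DP of the clause headed by 'declared'; does not c-command the reflexive — cannot bind it (Principle A).
— the passengers' colleagues: subject of the clause headed by 'declared'; does not c-command the reflexive — cannot bind it (Principle A).
— the students: object of the matrix clause; c-commands the reflexive but lies outside its binding domain — cannot bind it (Principle A).
— the twins: possessor inside the subject DP of the clause headed by 'recommended'; does not c-command the reflexive — cannot bind it (Principle A).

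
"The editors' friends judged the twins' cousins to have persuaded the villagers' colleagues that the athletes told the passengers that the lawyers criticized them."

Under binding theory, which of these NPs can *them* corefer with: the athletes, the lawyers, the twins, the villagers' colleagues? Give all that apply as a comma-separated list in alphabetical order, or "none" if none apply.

*them* is a pronoun; Principle B requires it to be free in its binding domain — the clause headed by 'criticized'.
— the athletes: subject of the clause headed by 'told'; c-commands the pronoun but lies outside its binding domain — allowed.
— the lawyers: subject of the clause headed by 'criticized'; c-commands the pronoun within its binding domain — blocked (Principle B).
— the twins: possessor inside the subject DP of the clause headed by 'persuaded'; does not c-command the pronoun — Principle B does not apply; allowed.
— the villagers' colleagues: object of the clause headed by 'persuaded'; c-commands the pronoun but lies outside its binding domain — allowed.

the athletes, the twins, the villagers' colleagues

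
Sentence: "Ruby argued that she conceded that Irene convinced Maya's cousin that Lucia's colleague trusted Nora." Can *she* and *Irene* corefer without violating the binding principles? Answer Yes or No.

No

*Irene* is an R-expression; Principle C requires it to be free (not bound by any c-commanding expression).
— she: subject of the clause headed by 'conceded'; the pronoun c-commands the R-expression — coreference blocked (Principle C).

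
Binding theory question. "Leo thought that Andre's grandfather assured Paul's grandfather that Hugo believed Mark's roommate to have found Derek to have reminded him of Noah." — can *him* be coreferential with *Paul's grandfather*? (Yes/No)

*him* is a pronoun; Principle B requires it to be free in its binding domain — the clause headed by 'reminded'.
— Paul's grandfather: object of the clause headed by 'assured'; c-commands the pronoun but lies outside its binding domain — allowed.

Yes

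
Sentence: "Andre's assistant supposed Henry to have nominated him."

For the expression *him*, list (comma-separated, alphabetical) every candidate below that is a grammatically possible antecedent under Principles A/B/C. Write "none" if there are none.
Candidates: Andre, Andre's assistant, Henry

*him* is a pronoun; Principle B requires it to be free in its binding domain — the clause headed by 'nominated'.
— Andre: possessor inside the subject DP of the matrix clause; does not c-command the pronoun — Principle B does not apply; allowed.
— Andre's assistant: subject of the matrix clause; c-commands the pronoun but lies outside its binding domain — allowed.
— Henry: subject of the clause headed by 'nominated'; c-commands the pronoun within its binding domain — blocked (Principle B).

Andre, Andre's assistant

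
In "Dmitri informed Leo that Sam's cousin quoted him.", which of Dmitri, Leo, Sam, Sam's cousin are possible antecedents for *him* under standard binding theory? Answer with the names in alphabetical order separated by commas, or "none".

*him* is a pronoun; Principle B requires it to be free in its binding domain — the clause headed by 'quoted'.
— Dmitri: subject of the matrix clause; c-commands the pronoun but lies outside its binding domain — allowed.
— Leo: object of the matrix clause; c-commands the pronoun but lies outside its binding domain — allowed.
— Sam: possessor inside the subject DP of the clause headed by 'quoted'; does not c-command the pronoun — Principle B does not apply; allowed.
— Sam's cousin: subject of the clause headed by 'quoted'; c-commands the pronoun within its binding domain — blocked (Principle B).

Dmitri, Leo, Sam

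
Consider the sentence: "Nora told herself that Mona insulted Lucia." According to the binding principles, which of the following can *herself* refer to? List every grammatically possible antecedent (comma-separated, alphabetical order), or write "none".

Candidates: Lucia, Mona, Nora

Nora

*herself* is a reflexive; Principle A requires it to be bound within its binding domain — the matrix clause.
— Lucia: object of the clause headed by 'insulted'; does not c-command the reflexive — cannot bind it (Principle A).
— Mona: subject of the clause headed by 'insulted'; does not c-command the reflexive — cannot bind it (Principle A).
— Nora: subject of the matrix clause; c-commands the reflexive within its binding domain — allowed (Principle A).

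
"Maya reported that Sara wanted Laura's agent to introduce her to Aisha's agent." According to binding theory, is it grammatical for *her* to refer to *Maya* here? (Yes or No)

Yes

*Maya* is an R-expression; Principle C requires it to be free (not bound by any c-commanding expression).
— her: object of the clause headed by 'introduce'; the pronoun does not c-command the R-expression — coreference allowed.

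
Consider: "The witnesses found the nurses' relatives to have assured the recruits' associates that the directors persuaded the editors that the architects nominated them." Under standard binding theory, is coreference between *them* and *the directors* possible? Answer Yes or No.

Yes

*the directors* is an R-expression; Principle C requires it to be free (not bound by any c-commanding expression).
— them: object of the clause headed by 'nominated'; the pronoun does not c-command the R-expression — coreference allowed.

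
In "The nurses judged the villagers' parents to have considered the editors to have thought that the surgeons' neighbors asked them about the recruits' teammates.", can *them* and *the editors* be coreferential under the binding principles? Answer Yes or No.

Yes

*the editors* is an R-expression; Principle C requires it to be free (not bound by any c-commanding expression).
— them: object of the clause headed by 'asked'; the pronoun does not c-command the R-expression — coreference allowed.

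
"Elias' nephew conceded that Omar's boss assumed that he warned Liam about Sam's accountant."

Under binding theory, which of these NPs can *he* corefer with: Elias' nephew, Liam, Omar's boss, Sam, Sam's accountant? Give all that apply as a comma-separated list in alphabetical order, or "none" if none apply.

Elias' nephew, Omar's boss

*he* is a pronoun; Principle B requires it to be free in its binding domain — the clause headed by 'warned'.
— Elias' nephew: subject of the matrix clause; c-commands the pronoun but lies outside its binding domain — allowed.
— Liam: object of the clause headed by 'warned'; is c-commanded by the pronoun; coreference would bind this R-expression — blocked (Principle C).
— Omar's boss: subject of the clause headed by 'assumed'; c-commands the pronoun but lies outside its binding domain — allowed.
— Sam: possessor inside the second object DP of the clause headed by 'warned'; is c-commanded by the pronoun; coreference would bind this R-expression — blocked (Principle C).
— Sam's accountant: second object of the clause headed by 'warned'; is c-commanded by the pronoun; coreference would bind this R-expression — blocked (Principle C).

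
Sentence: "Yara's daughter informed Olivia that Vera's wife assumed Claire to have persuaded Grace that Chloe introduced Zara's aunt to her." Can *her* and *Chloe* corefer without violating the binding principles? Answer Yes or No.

*Chloe* is an R-expression; Principle C requires it to be free (not bound by any c-commanding expression).
— her: second object of the clause headed by 'introduced'; the R-expression locally c-commands the pronoun — coreference blocked (Principle B on the pronoun).

No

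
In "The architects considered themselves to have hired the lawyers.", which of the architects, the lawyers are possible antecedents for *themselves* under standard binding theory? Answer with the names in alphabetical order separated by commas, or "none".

*themselves* is a reflexive; Principle A requires it to be bound within its binding domain — the matrix clause.
— the architects: subject of the matrix clause; c-commands the reflexive within its binding domain — allowed (Principle A).
— the lawyers: object of the clause headed by 'hired'; does not c-command the reflexive — cannot bind it (Principle A).

the architects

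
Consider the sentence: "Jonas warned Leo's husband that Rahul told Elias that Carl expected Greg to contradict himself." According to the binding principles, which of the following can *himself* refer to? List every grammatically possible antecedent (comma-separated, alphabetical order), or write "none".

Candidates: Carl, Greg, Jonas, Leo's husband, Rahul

Greg

*himself* is a reflexive; Principle A requires it to be bound within its binding domain — the clause headed by 'contradict'.
— Carl: subject of the clause headed by 'expected'; c-commands the reflexive but lies outside its binding domain — cannot bind it (Principle A).
— Greg: subject of the clause headed by 'contradict'; c-commands the reflexive within its binding domain — allowed (Principle A).
— Jonas: subject of the matrix clause; c-commands the reflexive but lies outside its binding domain — cannot bind it (Principle A).
— Leo's husband: object of the matrix clause; c-commands the reflexive but lies outside its binding domain — cannot bind it (Principle A).
— Rahul: subject of the clause headed by 'told'; c-commands the reflexive but lies outside its binding domain — cannot bind it (Principle A).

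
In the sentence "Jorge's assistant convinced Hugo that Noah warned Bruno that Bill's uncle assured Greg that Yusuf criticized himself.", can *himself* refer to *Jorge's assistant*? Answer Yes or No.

No

*himself* is a reflexive; Principle A requires it to be bound within its binding domain — the clause headed by 'criticized'.
— Jorge's assistant: subject of the matrix clause; c-commands the reflexive but lies outside its binding domain — cannot bind it (Principle A).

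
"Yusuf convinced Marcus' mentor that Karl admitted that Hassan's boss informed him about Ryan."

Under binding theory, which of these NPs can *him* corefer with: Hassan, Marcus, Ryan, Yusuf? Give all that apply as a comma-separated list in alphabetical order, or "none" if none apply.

*him* is a pronoun; Principle B requires it to be free in its binding domain — the clause headed by 'informed'.
— Hassan: possessor inside the subject DP of the clause headed by 'informed'; does not c-command the pronoun — Principle B does not apply; allowed.
— Marcus: possessor inside the object DP of the matrix clause; does not c-command the pronoun — Principle B does not apply; allowed.
— Ryan: second object of the clause headed by 'informed'; is c-commanded by the pronoun; coreference would bind this R-expression — blocked (Principle C).
— Yusuf: subject of the matrix clause; c-commands the pronoun but lies outside its binding domain — allowed.

Hassan, Marcus, Yusuf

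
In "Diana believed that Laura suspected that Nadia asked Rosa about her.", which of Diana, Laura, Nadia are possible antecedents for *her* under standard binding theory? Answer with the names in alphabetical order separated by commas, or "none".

*her* is a pronoun; Principle B requires it to be free in its binding domain — the clause headed by 'asked'.
— Diana: subject of the matrix clause; c-commands the pronoun but lies outside its binding domain — allowed.
— Laura: subject of the clause headed by 'suspected'; c-commands the pronoun but lies outside its binding domain — allowed.
— Nadia: subject of the clause headed by 'asked'; c-commands the pronoun within its binding domain — blocked (Principle B).

Diana, Laura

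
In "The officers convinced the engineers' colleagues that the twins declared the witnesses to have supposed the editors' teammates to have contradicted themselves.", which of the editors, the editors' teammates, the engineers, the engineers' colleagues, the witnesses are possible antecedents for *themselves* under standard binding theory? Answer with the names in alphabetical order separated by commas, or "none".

the editors' teammates

*themselves* is a reflexive; Principle A requires it to be bound within its binding domain — the clause headed by 'contradicted'.
— the editors: possessor inside the subject DP of the clause headed by 'contradicted'; does not c-command the reflexive — cannot bind it (Principle A).
— the editors' teammates: subject of the clause headed by 'contradicted'; c-commands the reflexive within its binding domain — allowed (Principle A).
— the engineers: possessor inside the object DP of the matrix clause; does not c-command the reflexive — cannot bind it (Principle A).
— the engineers' colleagues: object of the matrix clause; c-commands the reflexive but lies outside its binding domain — cannot bind it (Principle A).
— the witnesses: subject of the clause headed by 'supposed'; c-commands the reflexive but lies outside its binding domain — cannot bind it (Principle A).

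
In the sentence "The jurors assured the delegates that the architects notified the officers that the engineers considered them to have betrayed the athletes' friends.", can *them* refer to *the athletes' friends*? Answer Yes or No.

No

*them* is a pronoun; Principle B requires it to be free in its binding domain — the clause headed by 'considered'.
— the athletes' friends: object of the clause headed by 'betrayed'; is c-commanded by the pronoun; coreference would bind this R-expression — blocked (Principle C).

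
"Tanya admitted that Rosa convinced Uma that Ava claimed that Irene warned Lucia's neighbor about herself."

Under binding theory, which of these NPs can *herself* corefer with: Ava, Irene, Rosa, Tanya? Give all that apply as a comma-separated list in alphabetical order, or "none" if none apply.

*herself* is a reflexive; Principle A requires it to be bound within its binding domain — the clause headed by 'warned'.
— Ava: subject of the clause headed by 'claimed'; c-commands the reflexive but lies outside its binding domain — cannot bind it (Principle A).
— Irene: subject of the clause headed by 'warned'; c-commands the reflexive within its binding domain — allowed (Principle A).
— Rosa: subject of the clause headed by 'convinced'; c-commands the reflexive but lies outside its binding domain — cannot bind it (Principle A).
— Tanya: subject of the matrix clause; c-commands the reflexive but lies outside its binding domain — cannot bind it (Principle A).

Irene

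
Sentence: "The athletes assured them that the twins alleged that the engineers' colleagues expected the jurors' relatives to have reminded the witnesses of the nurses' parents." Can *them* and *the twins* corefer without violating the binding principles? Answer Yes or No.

*the twins* is an R-expression; Principle C requires it to be free (not bound by any c-commanding expression).
— them: object of the matrix clause; the pronoun c-commands the R-expression — coreference blocked (Principle C).

No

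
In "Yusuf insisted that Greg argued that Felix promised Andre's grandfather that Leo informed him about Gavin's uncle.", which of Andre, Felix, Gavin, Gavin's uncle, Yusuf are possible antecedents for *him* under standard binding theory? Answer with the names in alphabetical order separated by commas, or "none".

Andre, Felix, Yusuf

*him* is a pronoun; Principle B requires it to be free in its binding domain — the clause headed by 'informed'.
— Andre: possessor inside the object DP of the clause headed by 'promised'; does not c-command the pronoun — Principle B does not apply; allowed.
— Felix: subject of the clause headed by 'promised'; c-commands the pronoun but lies outside its binding domain — allowed.
— Gavin: possessor inside the second object DP of the clause headed by 'informed'; is c-commanded by the pronoun; coreference would bind this R-expression — blocked (Principle C).
— Gavin's uncle: second object of the clause headed by 'informed'; is c-commanded by the pronoun; coreference would bind this R-expression — blocked (Principle C).
— Yusuf: subject of the matrix clause; c-commands the pronoun but lies outside its binding domain — allowed.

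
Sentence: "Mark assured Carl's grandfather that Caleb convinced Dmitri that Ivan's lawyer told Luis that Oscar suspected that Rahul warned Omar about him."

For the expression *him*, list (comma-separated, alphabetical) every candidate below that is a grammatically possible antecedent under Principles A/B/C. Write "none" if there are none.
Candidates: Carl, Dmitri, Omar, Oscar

*him* is a pronoun; Principle B requires it to be free in its binding domain — the clause headed by 'warned'.
— Carl: possessor inside the object DP of the matrix clause; does not c-command the pronoun — Principle B does not apply; allowed.
— Dmitri: object of the clause headed by 'convinced'; c-commands the pronoun but lies outside its binding domain — allowed.
— Omar: object of the clause headed by 'warned'; c-commands the pronoun within its binding domain — blocked (Principle B).
— Oscar: subject of the clause headed by 'suspected'; c-commands the pronoun but lies outside its binding domain — allowed.

Carl, Dmitri, Oscar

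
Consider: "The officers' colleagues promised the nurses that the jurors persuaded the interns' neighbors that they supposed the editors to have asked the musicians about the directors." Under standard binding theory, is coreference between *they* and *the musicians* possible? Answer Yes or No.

No

*the musicians* is an R-expression; Principle C requires it to be free (not bound by any c-commanding expression).
— they: subject of the clause headed by 'supposed'; the pronoun c-commands the R-expression — coreference blocked (Principle C).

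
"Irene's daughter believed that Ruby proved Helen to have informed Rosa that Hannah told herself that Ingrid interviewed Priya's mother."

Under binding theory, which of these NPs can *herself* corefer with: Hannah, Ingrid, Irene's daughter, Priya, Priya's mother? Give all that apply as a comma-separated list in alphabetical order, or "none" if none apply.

*herself* is a reflexive; Principle A requires it to be bound within its binding domain — the clause headed by 'told'.
— Hannah: subject of the clause headed by 'told'; c-commands the reflexive within its binding domain — allowed (Principle A).
— Ingrid: subject of the clause headed by 'interviewed'; does not c-command the reflexive — cannot bind it (Principle A).
— Irene's daughter: subject of the matrix clause; c-commands the reflexive but lies outside its binding domain — cannot bind it (Principle A).
— Priya: possessor inside the object DP of the clause headed by 'interviewed'; does not c-command the reflexive — cannot bind it (Principle A).
— Priya's mother: object of the clause headed by 'interviewed'; does not c-command the reflexive — cannot bind it (Principle A).

Hannah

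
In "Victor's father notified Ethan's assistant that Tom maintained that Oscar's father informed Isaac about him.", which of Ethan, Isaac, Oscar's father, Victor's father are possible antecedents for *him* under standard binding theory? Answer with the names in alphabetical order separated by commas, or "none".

Ethan, Victor's father

*him* is a pronoun; Principle B requires it to be free in its binding domain — the clause headed by 'informed'.
— Ethan: possessor inside the object DP of the matrix clause; does not c-command the pronoun — Principle B does not apply; allowed.
— Isaac: object of the clause headed by 'informed'; c-commands the pronoun within its binding domain — blocked (Principle B).
— Oscar's father: subject of the clause headed by 'informed'; c-commands the pronoun within its binding domain — blocked (Principle B).
— Victor's father: subject of the matrix clause; c-commands the pronoun but lies outside its binding domain — allowed.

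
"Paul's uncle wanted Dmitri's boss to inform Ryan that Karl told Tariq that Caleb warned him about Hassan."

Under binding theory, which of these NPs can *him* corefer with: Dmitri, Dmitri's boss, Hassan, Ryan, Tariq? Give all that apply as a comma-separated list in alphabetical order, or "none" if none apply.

Dmitri, Dmitri's boss, Ryan, Tariq

*him* is a pronoun; Principle B requires it to be free in its binding domain — the clause headed by 'warned'.
— Dmitri: possessor inside the subject DP of the clause headed by 'inform'; does not c-command the pronoun — Principle B does not apply; allowed.
— Dmitri's boss: subject of the clause headed by 'inform'; c-commands the pronoun but lies outside its binding domain — allowed.
— Hassan: second object of the clause headed by 'warned'; is c-commanded by the pronoun; coreference would bind this R-expression — blocked (Principle C).
— Ryan: object of the clause headed by 'inform'; c-commands the pronoun but lies outside its binding domain — allowed.
— Tariq: object of the clause headed by 'told'; c-commands the pronoun but lies outside its binding domain — allowed.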